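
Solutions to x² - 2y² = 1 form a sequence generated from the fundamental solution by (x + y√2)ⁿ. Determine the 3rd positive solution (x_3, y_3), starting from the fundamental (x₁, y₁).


Step 1: Find the fundamental solution (x₁, y₁) of x² - 2y² = 1.
  Expand √2 as a continued fraction. a₀ = ⌊√2⌋ = 1; iterate m_{k+1} = d_k·a_k − m_k, d_{k+1} = (2 − m_{k+1}²)/d_k, a_{k+1} = ⌊(a₀ + m_{k+1})/d_{k+1}⌋ (starting m₀ = 0, d₀ = 1), with convergents p_k = a_k·p_{k-1} + p_{k-2}, q_k = a_k·q_{k-1} + q_{k-2} (p₋₁ = 1, q₋₁ = 0):
  k = 0: a₀ = 1; p₀/q₀ = 1/1; p₀² − 2·q₀² = 1 − 2 = -1.
  k = 1: m = 1, d = 1, a = ⌊(1 + 1)/1⌋ = 2; p/q = (2·1 + 1)/(2·1 + 0) = 3/2; p² − 2·q² = 9 − 8 = 1.
  The first convergent with p² − 2·q² = 1 gives the fundamental solution (x₁, y₁) = (3, 2).
Step 2: Apply the recurrence (x_{n+1}, y_{n+1}) = (x₁x_n + 2y₁y_n, x₁y_n + y₁x_n) repeatedly.
  From (x_1, y_1) = (3, 2): x_2 = 3·3 + 2·2·2 = 17; y_2 = 3·2 + 2·3 = 12.
  From (x_2, y_2) = (17, 12): x_3 = 3·17 + 2·2·12 = 99; y_3 = 3·12 + 2·17 = 70.
Step 3: Verify x_3² - 2·y_3² = 9801 - 9800 = 1 (should be 1). ✓

(x_1, y_1) = (3, 2); (x_3, y_3) = (99, 70).


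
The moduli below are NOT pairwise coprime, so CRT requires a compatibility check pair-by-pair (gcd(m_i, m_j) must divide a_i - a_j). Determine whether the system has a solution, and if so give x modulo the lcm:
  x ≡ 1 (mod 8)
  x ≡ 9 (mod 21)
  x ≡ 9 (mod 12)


Moduli 8, 21, 12 are not pairwise coprime, so CRT works modulo lcm(m_i) when all pairwise compatibility conditions hold.
Pairwise compatibility: gcd(m_i, m_j) must divide a_i - a_j for every pair.
Merge one congruence at a time:
  Start: x ≡ 1 (mod 8).
  Combine with x ≡ 9 (mod 21): gcd(8, 21) = 1; 9 - 1 = 8, which IS divisible by 1, so compatible.
    Write x = 1 + 8·t and substitute into x ≡ 9 (mod 21): 8·t ≡ 9 − 1 = 8 (mod 21).
    The inverse of 8 mod 21 is 8 (since 8·8 = 64 = 3·21 + 1), so t ≡ 8·8 = 64 ≡ 1 (mod 21).
    Then x = 1 + 8·1 = 9, valid modulo lcm(8, 21) = 168: x ≡ 9 (mod 168).
  Combine with x ≡ 9 (mod 12): gcd(168, 12) = 12; 9 - 9 = 0, which IS divisible by 12, so compatible.
    Write x = 9 + 168·t and substitute into x ≡ 9 (mod 12): 168·t ≡ 9 − 9 = 0 (mod 12).
    Divide the congruence (and modulus) by g = 12: 14·t ≡ 0 (mod 1).
    Modulo 1 every t works; take t = 0.
    Then x = 9 + 168·0 = 9, valid modulo lcm(168, 12) = 168: x ≡ 9 (mod 168).
Verify: 9 mod 8 = 1, 9 mod 21 = 9, 9 mod 12 = 9.

x ≡ 9 (mod 168).


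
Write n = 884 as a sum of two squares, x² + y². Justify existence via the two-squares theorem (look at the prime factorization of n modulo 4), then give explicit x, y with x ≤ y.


Step 1: Factor n = 884 = 2^2 · 13 · 17.
Step 2: Check the mod-4 condition on each prime factor: 2 = 2 (special); 13 ≡ 1 (mod 4), exponent 1; 17 ≡ 1 (mod 4), exponent 1.
All primes ≡ 3 (mod 4) appear to even exponent (or don't appear), so by the two-squares theorem n IS expressible as a sum of two squares.
Step 3: Build a representation. Group n = k² · m with k = 2 and m = 13 · 17 = 221 (a product of primes ≡ 1 (mod 4)); a representation of m scales to one of n via (k·x)² + (k·y)² = k²(x² + y²). Each prime p ≡ 1 (mod 4) is itself a sum of two squares; find a² by testing p − a² for a perfect square:
  13: 13 − 1² = 12, 13 − 2² = 9 = 3² ⇒ 13 = 2² + 3².
  17: 17 − 1² = 16 = 4² ⇒ 17 = 1² + 4².
  Combine using the Brahmagupta–Fibonacci identity (a² + b²)(c² + d²) = (ac − bd)² + (ad + bc)² = (ac + bd)² + (ad − bc)²:
  13 · 17 = 221: from (2² + 3²)(1² + 4²), take (2·1 − 3·4, 2·4 + 3·1) = (2 − 12, 8 + 3) = (-10, 11); dropping signs (only squares matter) gives (10, 11); check 10² + 11² = 100 + 121 = 221 ✓.
  Scale by k = 2: (2·10, 2·11) = (20, 22).
Step 4: Order so x ≤ y and verify: 20² + 22² = 400 + 484 = 884 = n. ✓

n = 884 = 20² + 22² (one valid representation with x ≤ y).


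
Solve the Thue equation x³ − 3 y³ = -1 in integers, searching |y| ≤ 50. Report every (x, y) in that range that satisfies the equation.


The equation is x³ - 3y³ = -1. For fixed y, x³ = 3·y³ − 1, so a solution requires the RHS to be a perfect cube.
Strategy: iterate y from -50 to 50, compute RHS = 3·y³ − 1, and check whether it is a (positive or negative) perfect cube.
Check small values of y:
  y = 0: RHS = -1 = (-1)³ ⇒ x = -1 works.
  y = 1: RHS = 2 is not a perfect cube.
  y = -1: RHS = -4 is not a perfect cube.
  y = 2: RHS = 23 is not a perfect cube.
  y = -2: RHS = -25 is not a perfect cube.
  y = 3: RHS = 80 is not a perfect cube.
  y = -3: RHS = -82 is not a perfect cube.
Continuing the search up to |y| = 50 finds no further solutions beyond those listed.
Collected solutions: (-1, 0).

Solutions (with |y| ≤ 50): (-1, 0).


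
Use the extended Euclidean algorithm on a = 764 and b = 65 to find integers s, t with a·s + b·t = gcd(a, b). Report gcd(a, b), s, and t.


Euclidean algorithm on (764, 65) — divide until remainder is 0:
  764 = 11 · 65 + 49
  65 = 1 · 49 + 16
  49 = 3 · 16 + 1
  16 = 16 · 1 + 0
gcd(764, 65) = 1.
Track Bezout coefficients alongside the remainders: start with r₀ = 764 = a·1 + b·0 (s = 1, t = 0) and r₁ = 65 = a·0 + b·1 (s = 0, t = 1); each new remainder r_{k+1} = r_{k-1} − q_k·r_k inherits s_{k+1} = s_{k-1} − q_k·s_k, t_{k+1} = t_{k-1} − q_k·t_k, so r_k = a·s_k + b·t_k at every step:
  q = 11: r = 49, s = 1 − 11·0 = 1, t = 0 − 11·1 = -11  (check: 764·1 + 65·(-11) = 49)
  q = 1: r = 16, s = 0 − 1·1 = -1, t = 1 − 1·(-11) = 12  (check: 764·(-1) + 65·12 = 16)
  q = 3: r = 1, s = 1 − 3·(-1) = 4, t = -11 − 3·12 = -47  (check: 764·4 + 65·(-47) = 1)
The row with r = 1 (the gcd) gives the Bezout coefficients s = 4, t = -47.
Result: 764 · (4) + 65 · (-47) = 1.

gcd(764, 65) = 1; s = 4, t = -47 (check: 764·4 + 65·(-47) = 1).


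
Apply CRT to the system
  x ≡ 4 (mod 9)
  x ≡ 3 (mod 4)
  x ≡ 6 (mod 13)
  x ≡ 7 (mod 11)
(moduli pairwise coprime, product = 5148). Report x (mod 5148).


Product of moduli M = 9 · 4 · 13 · 11 = 5148.
Merge one congruence at a time:
  Start: x ≡ 4 (mod 9).
  Combine with x ≡ 3 (mod 4); new modulus lcm = 36.
    Write x = 4 + 9·t and substitute into x ≡ 3 (mod 4): 9·t ≡ 3 − 4 = -1 (mod 4).
    Reduce coefficients mod 4: 1·t ≡ 3 (mod 4).
    So t ≡ 3 (mod 4).
    Then x = 4 + 9·3 = 31, valid modulo lcm(9, 4) = 36: x ≡ 31 (mod 36).
  Combine with x ≡ 6 (mod 13); new modulus lcm = 468.
    Write x = 31 + 36·t and substitute into x ≡ 6 (mod 13): 36·t ≡ 6 − 31 = -25 (mod 13).
    Reduce coefficients mod 13: 10·t ≡ 1 (mod 13).
    The inverse of 10 mod 13 is 4 (since 10·4 = 40 = 3·13 + 1), so t ≡ 4·1 = 4 ≡ 4 (mod 13).
    Then x = 31 + 36·4 = 175, valid modulo lcm(36, 13) = 468: x ≡ 175 (mod 468).
  Combine with x ≡ 7 (mod 11); new modulus lcm = 5148.
    Write x = 175 + 468·t and substitute into x ≡ 7 (mod 11): 468·t ≡ 7 − 175 = -168 (mod 11).
    Reduce coefficients mod 11: 6·t ≡ 8 (mod 11).
    The inverse of 6 mod 11 is 2 (since 6·2 = 12 = 1·11 + 1), so t ≡ 2·8 = 16 ≡ 5 (mod 11).
    Then x = 175 + 468·5 = 2515, valid modulo lcm(468, 11) = 5148: x ≡ 2515 (mod 5148).
Verify against each original: 2515 mod 9 = 4, 2515 mod 4 = 3, 2515 mod 13 = 6, 2515 mod 11 = 7.

x ≡ 2515 (mod 5148).


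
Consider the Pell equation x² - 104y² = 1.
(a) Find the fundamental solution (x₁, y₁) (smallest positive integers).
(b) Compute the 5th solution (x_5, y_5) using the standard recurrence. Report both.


Step 1: Find the fundamental solution (x₁, y₁) of x² - 104y² = 1.
  Expand √104 as a continued fraction. a₀ = ⌊√104⌋ = 10; iterate m_{k+1} = d_k·a_k − m_k, d_{k+1} = (104 − m_{k+1}²)/d_k, a_{k+1} = ⌊(a₀ + m_{k+1})/d_{k+1}⌋ (starting m₀ = 0, d₀ = 1), with convergents p_k = a_k·p_{k-1} + p_{k-2}, q_k = a_k·q_{k-1} + q_{k-2} (p₋₁ = 1, q₋₁ = 0):
  k = 0: a₀ = 10; p₀/q₀ = 10/1; p₀² − 104·q₀² = 100 − 104 = -4.
  k = 1: m = 10, d = 4, a = ⌊(10 + 10)/4⌋ = 5; p/q = (5·10 + 1)/(5·1 + 0) = 51/5; p² − 104·q² = 2601 − 2600 = 1.
  The first convergent with p² − 104·q² = 1 gives the fundamental solution (x₁, y₁) = (51, 5).
Step 2: Apply the recurrence (x_{n+1}, y_{n+1}) = (x₁x_n + 104y₁y_n, x₁y_n + y₁x_n) repeatedly.
  From (x_1, y_1) = (51, 5): x_2 = 51·51 + 104·5·5 = 5201; y_2 = 51·5 + 5·51 = 510.
  From (x_2, y_2) = (5201, 510): x_3 = 51·5201 + 104·5·510 = 530451; y_3 = 51·510 + 5·5201 = 52015.
  From (x_3, y_3) = (530451, 52015): x_4 = 51·530451 + 104·5·52015 = 54100801; y_4 = 51·52015 + 5·530451 = 5305020.
  From (x_4, y_4) = (54100801, 5305020): x_5 = 51·54100801 + 104·5·5305020 = 5517751251; y_5 = 51·5305020 + 5·54100801 = 541060025.
Step 3: Verify x_5² - 104·y_5² = 30445578867912065001 - 30445578867912065000 = 1 (should be 1). ✓

(x_1, y_1) = (51, 5); (x_5, y_5) = (5517751251, 541060025).


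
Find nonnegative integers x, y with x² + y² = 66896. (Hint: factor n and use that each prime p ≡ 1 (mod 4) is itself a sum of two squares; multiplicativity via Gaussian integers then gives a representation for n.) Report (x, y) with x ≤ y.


Step 1: Factor n = 66896 = 2^4 · 37 · 113.
Step 2: Check the mod-4 condition on each prime factor: 2 = 2 (special); 37 ≡ 1 (mod 4), exponent 1; 113 ≡ 1 (mod 4), exponent 1.
All primes ≡ 3 (mod 4) appear to even exponent (or don't appear), so by the two-squares theorem n IS expressible as a sum of two squares.
Step 3: Build a representation. Group n = k² · m with k = 4 and m = 37 · 113 = 4181 (a product of primes ≡ 1 (mod 4)); a representation of m scales to one of n via (k·x)² + (k·y)² = k²(x² + y²). Each prime p ≡ 1 (mod 4) is itself a sum of two squares; find a² by testing p − a² for a perfect square:
  37: 37 − 1² = 36 = 6² ⇒ 37 = 1² + 6².
  113: 113 − 1² = 112, 113 − 2² = 109, 113 − 3² = 104, 113 − 4² = 97, 113 − 5² = 88, 113 − 6² = 77, 113 − 7² = 64 = 8² ⇒ 113 = 7² + 8².
  Combine using the Brahmagupta–Fibonacci identity (a² + b²)(c² + d²) = (ac − bd)² + (ad + bc)² = (ac + bd)² + (ad − bc)²:
  37 · 113 = 4181: from (1² + 6²)(7² + 8²), take (1·7 − 6·8, 1·8 + 6·7) = (7 − 48, 8 + 42) = (-41, 50); dropping signs (only squares matter) gives (41, 50); check 41² + 50² = 1681 + 2500 = 4181 ✓.
  Scale by k = 4: (4·41, 4·50) = (164, 200).
Step 4: Order so x ≤ y and verify: 164² + 200² = 26896 + 40000 = 66896 = n. ✓

n = 66896 = 164² + 200² (one valid representation with x ≤ y).


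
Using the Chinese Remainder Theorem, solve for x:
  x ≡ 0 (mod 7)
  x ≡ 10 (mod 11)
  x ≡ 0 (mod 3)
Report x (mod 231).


Moduli 7, 11, 3 are pairwise coprime; by CRT there is a unique solution modulo M = 7 · 11 · 3 = 231.
Solve pairwise, accumulating the modulus:
  Start with x ≡ 0 (mod 7).
  Combine with x ≡ 10 (mod 11): since gcd(7, 11) = 1, we get a unique residue mod 77.
    Write x = 0 + 7·t and substitute into x ≡ 10 (mod 11): 7·t ≡ 10 − 0 = 10 (mod 11).
    The inverse of 7 mod 11 is 8 (since 7·8 = 56 = 5·11 + 1), so t ≡ 8·10 = 80 ≡ 3 (mod 11).
    Then x = 0 + 7·3 = 21, valid modulo lcm(7, 11) = 77: x ≡ 21 (mod 77).
  Combine with x ≡ 0 (mod 3): since gcd(77, 3) = 1, we get a unique residue mod 231.
    Write x = 21 + 77·t and substitute into x ≡ 0 (mod 3): 77·t ≡ 0 − 21 = -21 (mod 3).
    Reduce coefficients mod 3: 2·t ≡ 0 (mod 3).
    The inverse of 2 mod 3 is 2 (since 2·2 = 4 = 1·3 + 1), so t ≡ 2·0 = 0 ≡ 0 (mod 3).
    Then x = 21 + 77·0 = 21, valid modulo lcm(77, 3) = 231: x ≡ 21 (mod 231).
Verify: 21 mod 7 = 0 ✓, 21 mod 11 = 10 ✓, 21 mod 3 = 0 ✓.

x ≡ 21 (mod 231).


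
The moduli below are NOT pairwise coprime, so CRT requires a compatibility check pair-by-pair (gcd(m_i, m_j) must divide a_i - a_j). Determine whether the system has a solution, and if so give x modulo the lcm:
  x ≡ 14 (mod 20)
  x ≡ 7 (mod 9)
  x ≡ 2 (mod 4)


Moduli 20, 9, 4 are not pairwise coprime, so CRT works modulo lcm(m_i) when all pairwise compatibility conditions hold.
Pairwise compatibility: gcd(m_i, m_j) must divide a_i - a_j for every pair.
Merge one congruence at a time:
  Start: x ≡ 14 (mod 20).
  Combine with x ≡ 7 (mod 9): gcd(20, 9) = 1; 7 - 14 = -7, which IS divisible by 1, so compatible.
    Write x = 14 + 20·t and substitute into x ≡ 7 (mod 9): 20·t ≡ 7 − 14 = -7 (mod 9).
    Reduce coefficients mod 9: 2·t ≡ 2 (mod 9).
    The inverse of 2 mod 9 is 5 (since 2·5 = 10 = 1·9 + 1), so t ≡ 5·2 = 10 ≡ 1 (mod 9).
    Then x = 14 + 20·1 = 34, valid modulo lcm(20, 9) = 180: x ≡ 34 (mod 180).
  Combine with x ≡ 2 (mod 4): gcd(180, 4) = 4; 2 - 34 = -32, which IS divisible by 4, so compatible.
    Write x = 34 + 180·t and substitute into x ≡ 2 (mod 4): 180·t ≡ 2 − 34 = -32 (mod 4).
    Divide the congruence (and modulus) by g = 4: 45·t ≡ -8 (mod 1).
    Modulo 1 every t works; take t = 0.
    Then x = 34 + 180·0 = 34, valid modulo lcm(180, 4) = 180: x ≡ 34 (mod 180).
Verify: 34 mod 20 = 14, 34 mod 9 = 7, 34 mod 4 = 2.

x ≡ 34 (mod 180).


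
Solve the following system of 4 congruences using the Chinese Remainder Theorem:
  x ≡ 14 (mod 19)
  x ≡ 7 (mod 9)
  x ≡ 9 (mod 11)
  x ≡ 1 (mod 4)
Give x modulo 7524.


Product of moduli M = 19 · 9 · 11 · 4 = 7524.
Merge one congruence at a time:
  Start: x ≡ 14 (mod 19).
  Combine with x ≡ 7 (mod 9); new modulus lcm = 171.
    Write x = 14 + 19·t and substitute into x ≡ 7 (mod 9): 19·t ≡ 7 − 14 = -7 (mod 9).
    Reduce coefficients mod 9: 1·t ≡ 2 (mod 9).
    So t ≡ 2 (mod 9).
    Then x = 14 + 19·2 = 52, valid modulo lcm(19, 9) = 171: x ≡ 52 (mod 171).
  Combine with x ≡ 9 (mod 11); new modulus lcm = 1881.
    Write x = 52 + 171·t and substitute into x ≡ 9 (mod 11): 171·t ≡ 9 − 52 = -43 (mod 11).
    Reduce coefficients mod 11: 6·t ≡ 1 (mod 11).
    The inverse of 6 mod 11 is 2 (since 6·2 = 12 = 1·11 + 1), so t ≡ 2·1 = 2 ≡ 2 (mod 11).
    Then x = 52 + 171·2 = 394, valid modulo lcm(171, 11) = 1881: x ≡ 394 (mod 1881).
  Combine with x ≡ 1 (mod 4); new modulus lcm = 7524.
    Write x = 394 + 1881·t and substitute into x ≡ 1 (mod 4): 1881·t ≡ 1 − 394 = -393 (mod 4).
    Reduce coefficients mod 4: 1·t ≡ 3 (mod 4).
    So t ≡ 3 (mod 4).
    Then x = 394 + 1881·3 = 6037, valid modulo lcm(1881, 4) = 7524: x ≡ 6037 (mod 7524).
Verify against each original: 6037 mod 19 = 14, 6037 mod 9 = 7, 6037 mod 11 = 9, 6037 mod 4 = 1.

x ≡ 6037 (mod 7524).


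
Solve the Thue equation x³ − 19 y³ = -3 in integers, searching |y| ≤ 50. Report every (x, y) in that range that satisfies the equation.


The equation is x³ - 19y³ = -3. For fixed y, x³ = 19·y³ − 3, so a solution requires the RHS to be a perfect cube.
Strategy: iterate y from -50 to 50, compute RHS = 19·y³ − 3, and check whether it is a (positive or negative) perfect cube.
Check small values of y:
  y = 0: RHS = -3 is not a perfect cube.
  y = 1: RHS = 16 is not a perfect cube.
  y = -1: RHS = -22 is not a perfect cube.
  y = 2: RHS = 149 is not a perfect cube.
  y = -2: RHS = -155 is not a perfect cube.
  y = 3: RHS = 510 is not a perfect cube.
  y = -3: RHS = -516 is not a perfect cube.
Continuing the search up to |y| = 50 finds no solutions either.
No (x, y) in the scanned range satisfies the equation.

No integer solutions with |y| ≤ 50.


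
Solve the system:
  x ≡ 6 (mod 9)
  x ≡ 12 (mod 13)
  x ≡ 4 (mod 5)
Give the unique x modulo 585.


Moduli 9, 13, 5 are pairwise coprime; by CRT there is a unique solution modulo M = 9 · 13 · 5 = 585.
Solve pairwise, accumulating the modulus:
  Start with x ≡ 6 (mod 9).
  Combine with x ≡ 12 (mod 13): since gcd(9, 13) = 1, we get a unique residue mod 117.
    Write x = 6 + 9·t and substitute into x ≡ 12 (mod 13): 9·t ≡ 12 − 6 = 6 (mod 13).
    The inverse of 9 mod 13 is 3 (since 9·3 = 27 = 2·13 + 1), so t ≡ 3·6 = 18 ≡ 5 (mod 13).
    Then x = 6 + 9·5 = 51, valid modulo lcm(9, 13) = 117: x ≡ 51 (mod 117).
  Combine with x ≡ 4 (mod 5): since gcd(117, 5) = 1, we get a unique residue mod 585.
    Write x = 51 + 117·t and substitute into x ≡ 4 (mod 5): 117·t ≡ 4 − 51 = -47 (mod 5).
    Reduce coefficients mod 5: 2·t ≡ 3 (mod 5).
    The inverse of 2 mod 5 is 3 (since 2·3 = 6 = 1·5 + 1), so t ≡ 3·3 = 9 ≡ 4 (mod 5).
    Then x = 51 + 117·4 = 519, valid modulo lcm(117, 5) = 585: x ≡ 519 (mod 585).
Verify: 519 mod 9 = 6 ✓, 519 mod 13 = 12 ✓, 519 mod 5 = 4 ✓.

x ≡ 519 (mod 585).


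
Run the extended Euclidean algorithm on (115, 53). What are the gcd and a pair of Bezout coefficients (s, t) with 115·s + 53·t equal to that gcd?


Euclidean algorithm on (115, 53) — divide until remainder is 0:
  115 = 2 · 53 + 9
  53 = 5 · 9 + 8
  9 = 1 · 8 + 1
  8 = 8 · 1 + 0
gcd(115, 53) = 1.
Track Bezout coefficients alongside the remainders: start with r₀ = 115 = a·1 + b·0 (s = 1, t = 0) and r₁ = 53 = a·0 + b·1 (s = 0, t = 1); each new remainder r_{k+1} = r_{k-1} − q_k·r_k inherits s_{k+1} = s_{k-1} − q_k·s_k, t_{k+1} = t_{k-1} − q_k·t_k, so r_k = a·s_k + b·t_k at every step:
  q = 2: r = 9, s = 1 − 2·0 = 1, t = 0 − 2·1 = -2  (check: 115·1 + 53·(-2) = 9)
  q = 5: r = 8, s = 0 − 5·1 = -5, t = 1 − 5·(-2) = 11  (check: 115·(-5) + 53·11 = 8)
  q = 1: r = 1, s = 1 − 1·(-5) = 6, t = -2 − 1·11 = -13  (check: 115·6 + 53·(-13) = 1)
The row with r = 1 (the gcd) gives the Bezout coefficients s = 6, t = -13.
Result: 115 · (6) + 53 · (-13) = 1.

gcd(115, 53) = 1; s = 6, t = -13 (check: 115·6 + 53·(-13) = 1).


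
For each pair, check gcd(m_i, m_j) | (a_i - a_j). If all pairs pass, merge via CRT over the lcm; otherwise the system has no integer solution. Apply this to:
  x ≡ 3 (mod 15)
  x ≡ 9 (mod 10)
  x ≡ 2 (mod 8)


Moduli 15, 10, 8 are not pairwise coprime, so CRT works modulo lcm(m_i) when all pairwise compatibility conditions hold.
Pairwise compatibility: gcd(m_i, m_j) must divide a_i - a_j for every pair.
Merge one congruence at a time:
  Start: x ≡ 3 (mod 15).
  Combine with x ≡ 9 (mod 10): gcd(15, 10) = 5, and 9 - 3 = 6 is NOT divisible by 5.
    ⇒ system is inconsistent (no integer solution).

No solution (the system is inconsistent).


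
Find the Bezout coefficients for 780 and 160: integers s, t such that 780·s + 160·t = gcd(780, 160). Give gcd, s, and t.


Euclidean algorithm on (780, 160) — divide until remainder is 0:
  780 = 4 · 160 + 140
  160 = 1 · 140 + 20
  140 = 7 · 20 + 0
gcd(780, 160) = 20.
Track Bezout coefficients alongside the remainders: start with r₀ = 780 = a·1 + b·0 (s = 1, t = 0) and r₁ = 160 = a·0 + b·1 (s = 0, t = 1); each new remainder r_{k+1} = r_{k-1} − q_k·r_k inherits s_{k+1} = s_{k-1} − q_k·s_k, t_{k+1} = t_{k-1} − q_k·t_k, so r_k = a·s_k + b·t_k at every step:
  q = 4: r = 140, s = 1 − 4·0 = 1, t = 0 − 4·1 = -4  (check: 780·1 + 160·(-4) = 140)
  q = 1: r = 20, s = 0 − 1·1 = -1, t = 1 − 1·(-4) = 5  (check: 780·(-1) + 160·5 = 20)
The row with r = 20 (the gcd) gives the Bezout coefficients s = -1, t = 5.
Result: 780 · (-1) + 160 · (5) = 20.

gcd(780, 160) = 20; s = -1, t = 5 (check: 780·(-1) + 160·5 = 20).


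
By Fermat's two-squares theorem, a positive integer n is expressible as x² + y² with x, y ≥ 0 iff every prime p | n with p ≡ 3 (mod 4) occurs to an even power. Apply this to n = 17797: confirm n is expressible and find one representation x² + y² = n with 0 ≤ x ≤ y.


Step 1: Factor n = 17797 = 13 · 37^2.
Step 2: Check the mod-4 condition on each prime factor: 13 ≡ 1 (mod 4), exponent 1; 37 ≡ 1 (mod 4), exponent 2.
All primes ≡ 3 (mod 4) appear to even exponent (or don't appear), so by the two-squares theorem n IS expressible as a sum of two squares.
Step 3: Build a representation. Here n = 13 · 37 · 37 is a product of primes ≡ 1 (mod 4). Each prime p ≡ 1 (mod 4) is itself a sum of two squares; find a² by testing p − a² for a perfect square:
  13: 13 − 1² = 12, 13 − 2² = 9 = 3² ⇒ 13 = 2² + 3².
  37: 37 − 1² = 36 = 6² ⇒ 37 = 1² + 6².
  Combine using the Brahmagupta–Fibonacci identity (a² + b²)(c² + d²) = (ac − bd)² + (ad + bc)² = (ac + bd)² + (ad − bc)²:
  13 · 37 = 481: from (2² + 3²)(1² + 6²), take (2·1 − 3·6, 2·6 + 3·1) = (2 − 18, 12 + 3) = (-16, 15); dropping signs (only squares matter) gives (16, 15); check 16² + 15² = 256 + 225 = 481 ✓.
  481 · 37 = 17797: from (16² + 15²)(1² + 6²), take (16·1 − 15·6, 16·6 + 15·1) = (16 − 90, 96 + 15) = (-74, 111); dropping signs (only squares matter) gives (74, 111); check 74² + 111² = 5476 + 12321 = 17797 ✓.
Step 4: Order so x ≤ y and verify: 74² + 111² = 5476 + 12321 = 17797 = n. ✓

n = 17797 = 74² + 111² (one valid representation with x ≤ y).


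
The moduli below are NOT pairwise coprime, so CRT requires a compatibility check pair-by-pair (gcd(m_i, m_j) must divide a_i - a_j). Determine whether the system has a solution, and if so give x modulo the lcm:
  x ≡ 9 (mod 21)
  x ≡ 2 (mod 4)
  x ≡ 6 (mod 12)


Moduli 21, 4, 12 are not pairwise coprime, so CRT works modulo lcm(m_i) when all pairwise compatibility conditions hold.
Pairwise compatibility: gcd(m_i, m_j) must divide a_i - a_j for every pair.
Merge one congruence at a time:
  Start: x ≡ 9 (mod 21).
  Combine with x ≡ 2 (mod 4): gcd(21, 4) = 1; 2 - 9 = -7, which IS divisible by 1, so compatible.
    Write x = 9 + 21·t and substitute into x ≡ 2 (mod 4): 21·t ≡ 2 − 9 = -7 (mod 4).
    Reduce coefficients mod 4: 1·t ≡ 1 (mod 4).
    So t ≡ 1 (mod 4).
    Then x = 9 + 21·1 = 30, valid modulo lcm(21, 4) = 84: x ≡ 30 (mod 84).
  Combine with x ≡ 6 (mod 12): gcd(84, 12) = 12; 6 - 30 = -24, which IS divisible by 12, so compatible.
    Write x = 30 + 84·t and substitute into x ≡ 6 (mod 12): 84·t ≡ 6 − 30 = -24 (mod 12).
    Divide the congruence (and modulus) by g = 12: 7·t ≡ -2 (mod 1).
    Modulo 1 every t works; take t = 0.
    Then x = 30 + 84·0 = 30, valid modulo lcm(84, 12) = 84: x ≡ 30 (mod 84).
Verify: 30 mod 21 = 9, 30 mod 4 = 2, 30 mod 12 = 6.

x ≡ 30 (mod 84).


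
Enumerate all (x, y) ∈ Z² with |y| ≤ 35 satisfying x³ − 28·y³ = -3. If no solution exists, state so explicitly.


The equation is x³ - 28y³ = -3. For fixed y, x³ = 28·y³ − 3, so a solution requires the RHS to be a perfect cube.
Strategy: iterate y from -35 to 35, compute RHS = 28·y³ − 3, and check whether it is a (positive or negative) perfect cube.
Check small values of y:
  y = 0: RHS = -3 is not a perfect cube.
  y = 1: RHS = 25 is not a perfect cube.
  y = -1: RHS = -31 is not a perfect cube.
  y = 2: RHS = 221 is not a perfect cube.
  y = -2: RHS = -227 is not a perfect cube.
  y = 3: RHS = 753 is not a perfect cube.
  y = -3: RHS = -759 is not a perfect cube.
Continuing the search up to |y| = 35 finds no solutions either.
No (x, y) in the scanned range satisfies the equation.

No integer solutions with |y| ≤ 35.


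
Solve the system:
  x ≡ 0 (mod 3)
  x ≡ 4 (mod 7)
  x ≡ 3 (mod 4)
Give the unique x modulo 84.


Moduli 3, 7, 4 are pairwise coprime; by CRT there is a unique solution modulo M = 3 · 7 · 4 = 84.
Solve pairwise, accumulating the modulus:
  Start with x ≡ 0 (mod 3).
  Combine with x ≡ 4 (mod 7): since gcd(3, 7) = 1, we get a unique residue mod 21.
    Write x = 0 + 3·t and substitute into x ≡ 4 (mod 7): 3·t ≡ 4 − 0 = 4 (mod 7).
    The inverse of 3 mod 7 is 5 (since 3·5 = 15 = 2·7 + 1), so t ≡ 5·4 = 20 ≡ 6 (mod 7).
    Then x = 0 + 3·6 = 18, valid modulo lcm(3, 7) = 21: x ≡ 18 (mod 21).
  Combine with x ≡ 3 (mod 4): since gcd(21, 4) = 1, we get a unique residue mod 84.
    Write x = 18 + 21·t and substitute into x ≡ 3 (mod 4): 21·t ≡ 3 − 18 = -15 (mod 4).
    Reduce coefficients mod 4: 1·t ≡ 1 (mod 4).
    So t ≡ 1 (mod 4).
    Then x = 18 + 21·1 = 39, valid modulo lcm(21, 4) = 84: x ≡ 39 (mod 84).
Verify: 39 mod 3 = 0 ✓, 39 mod 7 = 4 ✓, 39 mod 4 = 3 ✓.

x ≡ 39 (mod 84).


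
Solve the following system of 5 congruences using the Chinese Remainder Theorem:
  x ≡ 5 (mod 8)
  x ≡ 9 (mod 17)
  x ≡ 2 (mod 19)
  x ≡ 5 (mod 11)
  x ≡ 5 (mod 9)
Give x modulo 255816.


Product of moduli M = 8 · 17 · 19 · 11 · 9 = 255816.
Merge one congruence at a time:
  Start: x ≡ 5 (mod 8).
  Combine with x ≡ 9 (mod 17); new modulus lcm = 136.
    Write x = 5 + 8·t and substitute into x ≡ 9 (mod 17): 8·t ≡ 9 − 5 = 4 (mod 17).
    The inverse of 8 mod 17 is 15 (since 8·15 = 120 = 7·17 + 1), so t ≡ 15·4 = 60 ≡ 9 (mod 17).
    Then x = 5 + 8·9 = 77, valid modulo lcm(8, 17) = 136: x ≡ 77 (mod 136).
  Combine with x ≡ 2 (mod 19); new modulus lcm = 2584.
    Write x = 77 + 136·t and substitute into x ≡ 2 (mod 19): 136·t ≡ 2 − 77 = -75 (mod 19).
    Reduce coefficients mod 19: 3·t ≡ 1 (mod 19).
    The inverse of 3 mod 19 is 13 (since 3·13 = 39 = 2·19 + 1), so t ≡ 13·1 = 13 ≡ 13 (mod 19).
    Then x = 77 + 136·13 = 1845, valid modulo lcm(136, 19) = 2584: x ≡ 1845 (mod 2584).
  Combine with x ≡ 5 (mod 11); new modulus lcm = 28424.
    Write x = 1845 + 2584·t and substitute into x ≡ 5 (mod 11): 2584·t ≡ 5 − 1845 = -1840 (mod 11).
    Reduce coefficients mod 11: 10·t ≡ 8 (mod 11).
    The inverse of 10 mod 11 is 10 (since 10·10 = 100 = 9·11 + 1), so t ≡ 10·8 = 80 ≡ 3 (mod 11).
    Then x = 1845 + 2584·3 = 9597, valid modulo lcm(2584, 11) = 28424: x ≡ 9597 (mod 28424).
  Combine with x ≡ 5 (mod 9); new modulus lcm = 255816.
    Write x = 9597 + 28424·t and substitute into x ≡ 5 (mod 9): 28424·t ≡ 5 − 9597 = -9592 (mod 9).
    Reduce coefficients mod 9: 2·t ≡ 2 (mod 9).
    The inverse of 2 mod 9 is 5 (since 2·5 = 10 = 1·9 + 1), so t ≡ 5·2 = 10 ≡ 1 (mod 9).
    Then x = 9597 + 28424·1 = 38021, valid modulo lcm(28424, 9) = 255816: x ≡ 38021 (mod 255816).
Verify against each original: 38021 mod 8 = 5, 38021 mod 17 = 9, 38021 mod 19 = 2, 38021 mod 11 = 5, 38021 mod 9 = 5.

x ≡ 38021 (mod 255816).


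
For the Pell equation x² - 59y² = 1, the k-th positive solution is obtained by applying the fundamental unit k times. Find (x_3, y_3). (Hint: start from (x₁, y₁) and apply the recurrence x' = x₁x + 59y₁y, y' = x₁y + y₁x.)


Step 1: Find the fundamental solution (x₁, y₁) of x² - 59y² = 1.
  Expand √59 as a continued fraction. a₀ = ⌊√59⌋ = 7; iterate m_{k+1} = d_k·a_k − m_k, d_{k+1} = (59 − m_{k+1}²)/d_k, a_{k+1} = ⌊(a₀ + m_{k+1})/d_{k+1}⌋ (starting m₀ = 0, d₀ = 1), with convergents p_k = a_k·p_{k-1} + p_{k-2}, q_k = a_k·q_{k-1} + q_{k-2} (p₋₁ = 1, q₋₁ = 0):
  k = 0: a₀ = 7; p₀/q₀ = 7/1; p₀² − 59·q₀² = 49 − 59 = -10.
  k = 1: m = 7, d = 10, a = ⌊(7 + 7)/10⌋ = 1; p/q = (1·7 + 1)/(1·1 + 0) = 8/1; p² − 59·q² = 64 − 59 = 5.
  k = 2: m = 3, d = 5, a = ⌊(7 + 3)/5⌋ = 2; p/q = (2·8 + 7)/(2·1 + 1) = 23/3; p² − 59·q² = 529 − 531 = -2.
  k = 3: m = 7, d = 2, a = ⌊(7 + 7)/2⌋ = 7; p/q = (7·23 + 8)/(7·3 + 1) = 169/22; p² − 59·q² = 28561 − 28556 = 5.
  k = 4: m = 7, d = 5, a = ⌊(7 + 7)/5⌋ = 2; p/q = (2·169 + 23)/(2·22 + 3) = 361/47; p² − 59·q² = 130321 − 130331 = -10.
  k = 5: m = 3, d = 10, a = ⌊(7 + 3)/10⌋ = 1; p/q = (1·361 + 169)/(1·47 + 22) = 530/69; p² − 59·q² = 280900 − 280899 = 1.
  The first convergent with p² − 59·q² = 1 gives the fundamental solution (x₁, y₁) = (530, 69).
Step 2: Apply the recurrence (x_{n+1}, y_{n+1}) = (x₁x_n + 59y₁y_n, x₁y_n + y₁x_n) repeatedly.
  From (x_1, y_1) = (530, 69): x_2 = 530·530 + 59·69·69 = 561799; y_2 = 530·69 + 69·530 = 73140.
  From (x_2, y_2) = (561799, 73140): x_3 = 530·561799 + 59·69·73140 = 595506410; y_3 = 530·73140 + 69·561799 = 77528331.
Step 3: Verify x_3² - 59·y_3² = 354627884351088100 - 354627884351088099 = 1 (should be 1). ✓

(x_1, y_1) = (530, 69); (x_3, y_3) = (595506410, 77528331).


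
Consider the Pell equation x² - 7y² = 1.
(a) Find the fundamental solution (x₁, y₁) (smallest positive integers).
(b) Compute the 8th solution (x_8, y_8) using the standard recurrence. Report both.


Step 1: Find the fundamental solution (x₁, y₁) of x² - 7y² = 1.
  Expand √7 as a continued fraction. a₀ = ⌊√7⌋ = 2; iterate m_{k+1} = d_k·a_k − m_k, d_{k+1} = (7 − m_{k+1}²)/d_k, a_{k+1} = ⌊(a₀ + m_{k+1})/d_{k+1}⌋ (starting m₀ = 0, d₀ = 1), with convergents p_k = a_k·p_{k-1} + p_{k-2}, q_k = a_k·q_{k-1} + q_{k-2} (p₋₁ = 1, q₋₁ = 0):
  k = 0: a₀ = 2; p₀/q₀ = 2/1; p₀² − 7·q₀² = 4 − 7 = -3.
  k = 1: m = 2, d = 3, a = ⌊(2 + 2)/3⌋ = 1; p/q = (1·2 + 1)/(1·1 + 0) = 3/1; p² − 7·q² = 9 − 7 = 2.
  k = 2: m = 1, d = 2, a = ⌊(2 + 1)/2⌋ = 1; p/q = (1·3 + 2)/(1·1 + 1) = 5/2; p² − 7·q² = 25 − 28 = -3.
  k = 3: m = 1, d = 3, a = ⌊(2 + 1)/3⌋ = 1; p/q = (1·5 + 3)/(1·2 + 1) = 8/3; p² − 7·q² = 64 − 63 = 1.
  The first convergent with p² − 7·q² = 1 gives the fundamental solution (x₁, y₁) = (8, 3).
Step 2: Apply the recurrence (x_{n+1}, y_{n+1}) = (x₁x_n + 7y₁y_n, x₁y_n + y₁x_n) repeatedly.
  From (x_1, y_1) = (8, 3): x_2 = 8·8 + 7·3·3 = 127; y_2 = 8·3 + 3·8 = 48.
  From (x_2, y_2) = (127, 48): x_3 = 8·127 + 7·3·48 = 2024; y_3 = 8·48 + 3·127 = 765.
  From (x_3, y_3) = (2024, 765): x_4 = 8·2024 + 7·3·765 = 32257; y_4 = 8·765 + 3·2024 = 12192.
  From (x_4, y_4) = (32257, 12192): x_5 = 8·32257 + 7·3·12192 = 514088; y_5 = 8·12192 + 3·32257 = 194307.
  From (x_5, y_5) = (514088, 194307): x_6 = 8·514088 + 7·3·194307 = 8193151; y_6 = 8·194307 + 3·514088 = 3096720.
  From (x_6, y_6) = (8193151, 3096720): x_7 = 8·8193151 + 7·3·3096720 = 130576328; y_7 = 8·3096720 + 3·8193151 = 49353213.
  From (x_7, y_7) = (130576328, 49353213): x_8 = 8·130576328 + 7·3·49353213 = 2081028097; y_8 = 8·49353213 + 3·130576328 = 786554688.
Step 3: Verify x_8² - 7·y_8² = 4330677940503441409 - 4330677940503441408 = 1 (should be 1). ✓

(x_1, y_1) = (8, 3); (x_8, y_8) = (2081028097, 786554688).


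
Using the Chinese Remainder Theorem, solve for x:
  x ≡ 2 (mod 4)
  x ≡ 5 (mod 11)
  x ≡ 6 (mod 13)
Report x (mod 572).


Moduli 4, 11, 13 are pairwise coprime; by CRT there is a unique solution modulo M = 4 · 11 · 13 = 572.
Solve pairwise, accumulating the modulus:
  Start with x ≡ 2 (mod 4).
  Combine with x ≡ 5 (mod 11): since gcd(4, 11) = 1, we get a unique residue mod 44.
    Write x = 2 + 4·t and substitute into x ≡ 5 (mod 11): 4·t ≡ 5 − 2 = 3 (mod 11).
    The inverse of 4 mod 11 is 3 (since 4·3 = 12 = 1·11 + 1), so t ≡ 3·3 = 9 ≡ 9 (mod 11).
    Then x = 2 + 4·9 = 38, valid modulo lcm(4, 11) = 44: x ≡ 38 (mod 44).
  Combine with x ≡ 6 (mod 13): since gcd(44, 13) = 1, we get a unique residue mod 572.
    Write x = 38 + 44·t and substitute into x ≡ 6 (mod 13): 44·t ≡ 6 − 38 = -32 (mod 13).
    Reduce coefficients mod 13: 5·t ≡ 7 (mod 13).
    The inverse of 5 mod 13 is 8 (since 5·8 = 40 = 3·13 + 1), so t ≡ 8·7 = 56 ≡ 4 (mod 13).
    Then x = 38 + 44·4 = 214, valid modulo lcm(44, 13) = 572: x ≡ 214 (mod 572).
Verify: 214 mod 4 = 2 ✓, 214 mod 11 = 5 ✓, 214 mod 13 = 6 ✓.

x ≡ 214 (mod 572).


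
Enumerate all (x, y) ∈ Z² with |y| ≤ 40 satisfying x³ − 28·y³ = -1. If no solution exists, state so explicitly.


The equation is x³ - 28y³ = -1. For fixed y, x³ = 28·y³ − 1, so a solution requires the RHS to be a perfect cube.
Strategy: iterate y from -40 to 40, compute RHS = 28·y³ − 1, and check whether it is a (positive or negative) perfect cube.
Check small values of y:
  y = 0: RHS = -1 = (-1)³ ⇒ x = -1 works.
  y = 1: RHS = 27 = (3)³ ⇒ x = 3 works.
  y = -1: RHS = -29 is not a perfect cube.
  y = 2: RHS = 223 is not a perfect cube.
  y = -2: RHS = -225 is not a perfect cube.
  y = 3: RHS = 755 is not a perfect cube.
  y = -3: RHS = -757 is not a perfect cube.
Continuing the search up to |y| = 40 finds no further solutions beyond those listed.
Collected solutions: (-1, 0), (3, 1).

Solutions (with |y| ≤ 40): (-1, 0), (3, 1).


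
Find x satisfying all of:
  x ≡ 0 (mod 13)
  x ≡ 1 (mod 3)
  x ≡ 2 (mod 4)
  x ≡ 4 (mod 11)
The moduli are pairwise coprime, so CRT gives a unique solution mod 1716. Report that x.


Product of moduli M = 13 · 3 · 4 · 11 = 1716.
Merge one congruence at a time:
  Start: x ≡ 0 (mod 13).
  Combine with x ≡ 1 (mod 3); new modulus lcm = 39.
    Write x = 0 + 13·t and substitute into x ≡ 1 (mod 3): 13·t ≡ 1 − 0 = 1 (mod 3).
    Reduce coefficients mod 3: 1·t ≡ 1 (mod 3).
    So t ≡ 1 (mod 3).
    Then x = 0 + 13·1 = 13, valid modulo lcm(13, 3) = 39: x ≡ 13 (mod 39).
  Combine with x ≡ 2 (mod 4); new modulus lcm = 156.
    Write x = 13 + 39·t and substitute into x ≡ 2 (mod 4): 39·t ≡ 2 − 13 = -11 (mod 4).
    Reduce coefficients mod 4: 3·t ≡ 1 (mod 4).
    The inverse of 3 mod 4 is 3 (since 3·3 = 9 = 2·4 + 1), so t ≡ 3·1 = 3 ≡ 3 (mod 4).
    Then x = 13 + 39·3 = 130, valid modulo lcm(39, 4) = 156: x ≡ 130 (mod 156).
  Combine with x ≡ 4 (mod 11); new modulus lcm = 1716.
    Write x = 130 + 156·t and substitute into x ≡ 4 (mod 11): 156·t ≡ 4 − 130 = -126 (mod 11).
    Reduce coefficients mod 11: 2·t ≡ 6 (mod 11).
    The inverse of 2 mod 11 is 6 (since 2·6 = 12 = 1·11 + 1), so t ≡ 6·6 = 36 ≡ 3 (mod 11).
    Then x = 130 + 156·3 = 598, valid modulo lcm(156, 11) = 1716: x ≡ 598 (mod 1716).
Verify against each original: 598 mod 13 = 0, 598 mod 3 = 1, 598 mod 4 = 2, 598 mod 11 = 4.

x ≡ 598 (mod 1716).


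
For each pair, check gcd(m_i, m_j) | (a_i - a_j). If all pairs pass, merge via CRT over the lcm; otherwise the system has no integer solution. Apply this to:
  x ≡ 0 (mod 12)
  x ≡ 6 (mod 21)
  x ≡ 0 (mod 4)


Moduli 12, 21, 4 are not pairwise coprime, so CRT works modulo lcm(m_i) when all pairwise compatibility conditions hold.
Pairwise compatibility: gcd(m_i, m_j) must divide a_i - a_j for every pair.
Merge one congruence at a time:
  Start: x ≡ 0 (mod 12).
  Combine with x ≡ 6 (mod 21): gcd(12, 21) = 3; 6 - 0 = 6, which IS divisible by 3, so compatible.
    Write x = 0 + 12·t and substitute into x ≡ 6 (mod 21): 12·t ≡ 6 − 0 = 6 (mod 21).
    Divide the congruence (and modulus) by g = 3: 4·t ≡ 2 (mod 7).
    The inverse of 4 mod 7 is 2 (since 4·2 = 8 = 1·7 + 1), so t ≡ 2·2 = 4 ≡ 4 (mod 7).
    Then x = 0 + 12·4 = 48, valid modulo lcm(12, 21) = 84: x ≡ 48 (mod 84).
  Combine with x ≡ 0 (mod 4): gcd(84, 4) = 4; 0 - 48 = -48, which IS divisible by 4, so compatible.
    Write x = 48 + 84·t and substitute into x ≡ 0 (mod 4): 84·t ≡ 0 − 48 = -48 (mod 4).
    Divide the congruence (and modulus) by g = 4: 21·t ≡ -12 (mod 1).
    Modulo 1 every t works; take t = 0.
    Then x = 48 + 84·0 = 48, valid modulo lcm(84, 4) = 84: x ≡ 48 (mod 84).
Verify: 48 mod 12 = 0, 48 mod 21 = 6, 48 mod 4 = 0.

x ≡ 48 (mod 84).


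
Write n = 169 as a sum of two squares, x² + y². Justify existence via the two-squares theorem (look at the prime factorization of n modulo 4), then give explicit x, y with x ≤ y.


Step 1: Factor n = 169 = 13^2.
Step 2: Check the mod-4 condition on each prime factor: 13 ≡ 1 (mod 4), exponent 2.
All primes ≡ 3 (mod 4) appear to even exponent (or don't appear), so by the two-squares theorem n IS expressible as a sum of two squares.
Step 3: Build a representation. Here n = 13 · 13 is a product of primes ≡ 1 (mod 4). Each prime p ≡ 1 (mod 4) is itself a sum of two squares; find a² by testing p − a² for a perfect square:
  13: 13 − 1² = 12, 13 − 2² = 9 = 3² ⇒ 13 = 2² + 3².
  Combine using the Brahmagupta–Fibonacci identity (a² + b²)(c² + d²) = (ac − bd)² + (ad + bc)² = (ac + bd)² + (ad − bc)²:
  13 · 13 = 169: from (2² + 3²)(2² + 3²), take (2·2 − 3·3, 2·3 + 3·2) = (4 − 9, 6 + 6) = (-5, 12); dropping signs (only squares matter) gives (5, 12); check 5² + 12² = 25 + 144 = 169 ✓.
Step 4: Order so x ≤ y and verify: 5² + 12² = 25 + 144 = 169 = n. ✓

n = 169 = 5² + 12² (one valid representation with x ≤ y).


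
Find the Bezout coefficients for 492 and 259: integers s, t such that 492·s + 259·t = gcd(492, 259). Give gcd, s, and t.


Euclidean algorithm on (492, 259) — divide until remainder is 0:
  492 = 1 · 259 + 233
  259 = 1 · 233 + 26
  233 = 8 · 26 + 25
  26 = 1 · 25 + 1
  25 = 25 · 1 + 0
gcd(492, 259) = 1.
Track Bezout coefficients alongside the remainders: start with r₀ = 492 = a·1 + b·0 (s = 1, t = 0) and r₁ = 259 = a·0 + b·1 (s = 0, t = 1); each new remainder r_{k+1} = r_{k-1} − q_k·r_k inherits s_{k+1} = s_{k-1} − q_k·s_k, t_{k+1} = t_{k-1} − q_k·t_k, so r_k = a·s_k + b·t_k at every step:
  q = 1: r = 233, s = 1 − 1·0 = 1, t = 0 − 1·1 = -1  (check: 492·1 + 259·(-1) = 233)
  q = 1: r = 26, s = 0 − 1·1 = -1, t = 1 − 1·(-1) = 2  (check: 492·(-1) + 259·2 = 26)
  q = 8: r = 25, s = 1 − 8·(-1) = 9, t = -1 − 8·2 = -17  (check: 492·9 + 259·(-17) = 25)
  q = 1: r = 1, s = -1 − 1·9 = -10, t = 2 − 1·(-17) = 19  (check: 492·(-10) + 259·19 = 1)
The row with r = 1 (the gcd) gives the Bezout coefficients s = -10, t = 19.
Result: 492 · (-10) + 259 · (19) = 1.

gcd(492, 259) = 1; s = -10, t = 19 (check: 492·(-10) + 259·19 = 1).


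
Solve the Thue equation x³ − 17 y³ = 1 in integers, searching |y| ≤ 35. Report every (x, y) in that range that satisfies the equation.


The equation is x³ - 17y³ = 1. For fixed y, x³ = 17·y³ + 1, so a solution requires the RHS to be a perfect cube.
Strategy: iterate y from -35 to 35, compute RHS = 17·y³ + 1, and check whether it is a (positive or negative) perfect cube.
Check small values of y:
  y = 0: RHS = 1 = (1)³ ⇒ x = 1 works.
  y = 1: RHS = 18 is not a perfect cube.
  y = -1: RHS = -16 is not a perfect cube.
  y = 2: RHS = 137 is not a perfect cube.
  y = -2: RHS = -135 is not a perfect cube.
  y = 3: RHS = 460 is not a perfect cube.
  y = -3: RHS = -458 is not a perfect cube.
Continuing, at y = 7: RHS = 5832 = (18)³ ⇒ x = 18 works.
Searching the remaining y in |y| ≤ 35 finds no further solutions.
Collected solutions: (1, 0), (18, 7).

Solutions (with |y| ≤ 35): (1, 0), (18, 7).


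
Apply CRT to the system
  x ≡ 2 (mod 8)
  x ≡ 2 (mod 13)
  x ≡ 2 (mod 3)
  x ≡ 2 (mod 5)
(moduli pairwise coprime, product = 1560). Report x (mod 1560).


Product of moduli M = 8 · 13 · 3 · 5 = 1560.
Merge one congruence at a time:
  Start: x ≡ 2 (mod 8).
  Combine with x ≡ 2 (mod 13); new modulus lcm = 104.
    Write x = 2 + 8·t and substitute into x ≡ 2 (mod 13): 8·t ≡ 2 − 2 = 0 (mod 13).
    The inverse of 8 mod 13 is 5 (since 8·5 = 40 = 3·13 + 1), so t ≡ 5·0 = 0 ≡ 0 (mod 13).
    Then x = 2 + 8·0 = 2, valid modulo lcm(8, 13) = 104: x ≡ 2 (mod 104).
  Combine with x ≡ 2 (mod 3); new modulus lcm = 312.
    Write x = 2 + 104·t and substitute into x ≡ 2 (mod 3): 104·t ≡ 2 − 2 = 0 (mod 3).
    Reduce coefficients mod 3: 2·t ≡ 0 (mod 3).
    The inverse of 2 mod 3 is 2 (since 2·2 = 4 = 1·3 + 1), so t ≡ 2·0 = 0 ≡ 0 (mod 3).
    Then x = 2 + 104·0 = 2, valid modulo lcm(104, 3) = 312: x ≡ 2 (mod 312).
  Combine with x ≡ 2 (mod 5); new modulus lcm = 1560.
    Write x = 2 + 312·t and substitute into x ≡ 2 (mod 5): 312·t ≡ 2 − 2 = 0 (mod 5).
    Reduce coefficients mod 5: 2·t ≡ 0 (mod 5).
    The inverse of 2 mod 5 is 3 (since 2·3 = 6 = 1·5 + 1), so t ≡ 3·0 = 0 ≡ 0 (mod 5).
    Then x = 2 + 312·0 = 2, valid modulo lcm(312, 5) = 1560: x ≡ 2 (mod 1560).
Verify against each original: 2 mod 8 = 2, 2 mod 13 = 2, 2 mod 3 = 2, 2 mod 5 = 2.

x ≡ 2 (mod 1560).


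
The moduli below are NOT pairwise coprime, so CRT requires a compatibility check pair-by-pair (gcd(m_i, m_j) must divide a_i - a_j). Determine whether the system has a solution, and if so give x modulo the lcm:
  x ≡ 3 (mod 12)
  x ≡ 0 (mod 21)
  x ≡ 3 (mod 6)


Moduli 12, 21, 6 are not pairwise coprime, so CRT works modulo lcm(m_i) when all pairwise compatibility conditions hold.
Pairwise compatibility: gcd(m_i, m_j) must divide a_i - a_j for every pair.
Merge one congruence at a time:
  Start: x ≡ 3 (mod 12).
  Combine with x ≡ 0 (mod 21): gcd(12, 21) = 3; 0 - 3 = -3, which IS divisible by 3, so compatible.
    Write x = 3 + 12·t and substitute into x ≡ 0 (mod 21): 12·t ≡ 0 − 3 = -3 (mod 21).
    Divide the congruence (and modulus) by g = 3: 4·t ≡ -1 (mod 7).
    Reduce coefficients mod 7: 4·t ≡ 6 (mod 7).
    The inverse of 4 mod 7 is 2 (since 4·2 = 8 = 1·7 + 1), so t ≡ 2·6 = 12 ≡ 5 (mod 7).
    Then x = 3 + 12·5 = 63, valid modulo lcm(12, 21) = 84: x ≡ 63 (mod 84).
  Combine with x ≡ 3 (mod 6): gcd(84, 6) = 6; 3 - 63 = -60, which IS divisible by 6, so compatible.
    Write x = 63 + 84·t and substitute into x ≡ 3 (mod 6): 84·t ≡ 3 − 63 = -60 (mod 6).
    Divide the congruence (and modulus) by g = 6: 14·t ≡ -10 (mod 1).
    Modulo 1 every t works; take t = 0.
    Then x = 63 + 84·0 = 63, valid modulo lcm(84, 6) = 84: x ≡ 63 (mod 84).
Verify: 63 mod 12 = 3, 63 mod 21 = 0, 63 mod 6 = 3.

x ≡ 63 (mod 84).
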